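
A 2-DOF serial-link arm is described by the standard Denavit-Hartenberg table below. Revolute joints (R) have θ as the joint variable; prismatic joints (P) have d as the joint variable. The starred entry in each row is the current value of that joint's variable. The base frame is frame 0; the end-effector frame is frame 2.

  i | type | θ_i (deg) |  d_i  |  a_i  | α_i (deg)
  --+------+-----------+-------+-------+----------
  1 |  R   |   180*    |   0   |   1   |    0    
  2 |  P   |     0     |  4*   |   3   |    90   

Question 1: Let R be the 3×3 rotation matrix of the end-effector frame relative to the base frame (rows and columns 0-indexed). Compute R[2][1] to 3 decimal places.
1.000

End-effector y-axis (col 1 of R) = (-0.0000,-0.0000,1.0000)
R[2][1] = 1.0000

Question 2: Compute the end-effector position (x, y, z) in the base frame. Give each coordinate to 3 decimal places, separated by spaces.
-4.000 0.000 4.000

after link 1: o_1 = (-1.0000, 0.0000, 0.0000)
after link 2: o_2 = (-4.0000, 0.0000, 4.0000)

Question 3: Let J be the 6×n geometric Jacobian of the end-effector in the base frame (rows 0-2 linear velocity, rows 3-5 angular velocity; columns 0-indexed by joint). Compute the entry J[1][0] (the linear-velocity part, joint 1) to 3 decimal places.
axis z_0 = ẑ; lever o_n−o_0 = (-4.0000,0.0000,4.0000)
cross product → J_v[:, 0] = (-0.0000,-4.0000,0.0000)
J_ω[:, 0] = z_0
entry J[1][0] = -4.0000

-4.000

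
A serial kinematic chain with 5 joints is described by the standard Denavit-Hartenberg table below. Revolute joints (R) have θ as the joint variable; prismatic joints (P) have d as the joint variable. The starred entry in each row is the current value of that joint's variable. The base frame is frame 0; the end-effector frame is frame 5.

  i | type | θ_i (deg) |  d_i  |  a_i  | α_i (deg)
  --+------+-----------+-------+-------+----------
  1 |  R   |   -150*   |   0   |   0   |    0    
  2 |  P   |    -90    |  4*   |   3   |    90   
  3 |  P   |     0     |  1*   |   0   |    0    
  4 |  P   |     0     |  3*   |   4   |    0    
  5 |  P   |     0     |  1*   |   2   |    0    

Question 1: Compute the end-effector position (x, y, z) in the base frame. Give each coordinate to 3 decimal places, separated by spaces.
-0.170 10.294 4.000

after link 1: o_1 = (0.0000, 0.0000, 0.0000)
after link 2: o_2 = (-1.5000, 2.5981, 4.0000)
after link 3: o_3 = (-0.6340, 3.0981, 4.0000)
after link 4: o_4 = (-0.0359, 8.0622, 4.0000)
after link 5: o_5 = (-0.1699, 10.2942, 4.0000)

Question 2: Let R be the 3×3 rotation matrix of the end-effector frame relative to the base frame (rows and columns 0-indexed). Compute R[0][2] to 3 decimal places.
0.866

End-effector z-axis (col 2 of R) = (0.8660,0.5000,0.0000)
R[0][2] = 0.8660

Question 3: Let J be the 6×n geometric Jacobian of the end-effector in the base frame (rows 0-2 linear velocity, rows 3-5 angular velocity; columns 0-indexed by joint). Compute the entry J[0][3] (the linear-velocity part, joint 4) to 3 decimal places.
0.866

prismatic axis z_3 = (0.8660,0.5000,0.0000)
J_v[:, 3] = z_3; J_ω[:, 3] = (0,0,0)
entry J[0][3] = 0.8660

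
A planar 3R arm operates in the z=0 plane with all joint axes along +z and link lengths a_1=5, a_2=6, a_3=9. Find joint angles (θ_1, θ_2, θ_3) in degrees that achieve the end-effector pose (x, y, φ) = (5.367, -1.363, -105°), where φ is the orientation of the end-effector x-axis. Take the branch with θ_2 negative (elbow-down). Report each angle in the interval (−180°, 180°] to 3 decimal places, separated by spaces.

wrist centre = target − a_3·(cos φ, sin φ) = (7.6964, 7.3303)
cos θ_2 = (112.9679−5²−6²)/(2·5·6) = 0.8661; θ_2 = -29.9878° (elbow-down)
β = atan2(7.3303,7.6964) = 43.6046°; ψ = atan2(-2.9989,10.1968) = -16.3887°
θ_1 = β − ψ = 59.9933°
θ_3 = φ − θ_1 − θ_2 = -135.0055° (wrapped to (-180°,180°])

59.993 -29.988 -135.005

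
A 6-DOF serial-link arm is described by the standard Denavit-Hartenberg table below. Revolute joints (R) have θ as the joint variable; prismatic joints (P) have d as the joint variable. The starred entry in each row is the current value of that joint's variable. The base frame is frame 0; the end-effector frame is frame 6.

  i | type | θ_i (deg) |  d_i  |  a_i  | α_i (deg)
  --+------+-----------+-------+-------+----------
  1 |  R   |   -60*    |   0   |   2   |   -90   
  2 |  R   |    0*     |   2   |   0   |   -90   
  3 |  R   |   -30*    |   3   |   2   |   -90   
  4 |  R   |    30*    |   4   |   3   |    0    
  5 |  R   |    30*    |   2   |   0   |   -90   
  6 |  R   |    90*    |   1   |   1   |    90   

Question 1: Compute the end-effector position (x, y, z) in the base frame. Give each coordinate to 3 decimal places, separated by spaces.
after link 1: o_1 = (1.0000, -1.7321, 0.0000)
after link 2: o_2 = (2.7321, -0.7321, 0.0000)
after link 3: o_3 = (4.4641, -1.7321, -3.0000)
after link 4: o_4 = (4.7141, -6.4952, -1.5000)
after link 5: o_5 = (3.7141, -8.2272, -1.5000)
after link 6: o_6 = (3.4641, -6.9282, -1.0000)

3.464 -6.928 -1.000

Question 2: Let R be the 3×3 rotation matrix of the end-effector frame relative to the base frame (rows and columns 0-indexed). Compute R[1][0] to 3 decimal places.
0.866

End-effector x-axis (col 0 of R) = (0.5000,0.8660,0.0000)
R[1][0] = 0.8660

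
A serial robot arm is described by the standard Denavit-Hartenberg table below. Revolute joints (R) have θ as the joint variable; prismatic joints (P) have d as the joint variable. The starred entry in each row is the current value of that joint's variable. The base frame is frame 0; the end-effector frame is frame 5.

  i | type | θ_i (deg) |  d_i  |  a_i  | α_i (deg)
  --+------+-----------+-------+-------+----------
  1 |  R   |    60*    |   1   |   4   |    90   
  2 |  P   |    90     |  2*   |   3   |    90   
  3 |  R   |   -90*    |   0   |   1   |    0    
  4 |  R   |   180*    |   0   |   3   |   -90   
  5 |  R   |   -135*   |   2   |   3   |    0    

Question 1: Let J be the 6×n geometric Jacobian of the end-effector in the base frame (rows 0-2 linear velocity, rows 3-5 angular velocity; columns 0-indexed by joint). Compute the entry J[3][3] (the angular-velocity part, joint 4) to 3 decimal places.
0.500

axis z_3 = (0.5000,0.8660,-0.0000); lever o_n−o_3 = (1.8216,1.3978,-2.0000)
cross product → J_v[:, 3] = (-1.7321,1.0000,-0.8787)
J_ω[:, 3] = z_3
entry J[3][3] = 0.5000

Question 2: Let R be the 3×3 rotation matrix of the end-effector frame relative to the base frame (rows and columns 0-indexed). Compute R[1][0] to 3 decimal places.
End-effector x-axis (col 0 of R) = (-0.2588,0.9659,-0.0000)
R[1][0] = 0.9659

0.966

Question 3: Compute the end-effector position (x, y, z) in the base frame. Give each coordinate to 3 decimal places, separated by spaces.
4.688 4.362 2.000

after link 1: o_1 = (2.0000, 3.4641, 1.0000)
after link 2: o_2 = (3.7321, 2.4641, 4.0000)
after link 3: o_3 = (2.8660, 2.9641, 4.0000)
after link 4: o_4 = (5.4641, 1.4641, 4.0000)
after link 5: o_5 = (4.6876, 4.3619, 2.0000)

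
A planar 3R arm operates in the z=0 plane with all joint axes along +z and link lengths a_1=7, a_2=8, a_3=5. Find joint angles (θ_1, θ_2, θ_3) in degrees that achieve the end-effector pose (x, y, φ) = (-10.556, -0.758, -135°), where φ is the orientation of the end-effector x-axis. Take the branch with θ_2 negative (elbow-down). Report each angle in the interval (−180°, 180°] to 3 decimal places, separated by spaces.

wrist centre = target − a_3·(cos φ, sin φ) = (-7.0205, 2.7775)
cos θ_2 = (57.0016−7²−8²)/(2·7·8) = -0.5000; θ_2 = -119.9990° (elbow-down)
β = atan2(2.7775,-7.0205) = 158.4146°; ψ = atan2(-6.9283,3.0001) = -66.5862°
θ_1 = β − ψ = 225.0007°
θ_3 = φ − θ_1 − θ_2 = 119.9983° (wrapped to (-180°,180°])

-134.999 -119.999 119.998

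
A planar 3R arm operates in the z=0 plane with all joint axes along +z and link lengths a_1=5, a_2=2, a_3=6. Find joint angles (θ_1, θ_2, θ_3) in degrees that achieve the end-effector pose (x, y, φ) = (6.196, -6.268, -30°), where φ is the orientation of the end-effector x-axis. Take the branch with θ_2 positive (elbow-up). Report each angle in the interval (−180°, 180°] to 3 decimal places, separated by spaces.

wrist centre = target − a_3·(cos φ, sin φ) = (0.9998, -3.2680)
cos θ_2 = (11.6795−5²−2²)/(2·5·2) = -0.8660; θ_2 = 149.9998° (elbow-up)
β = atan2(-3.2680,0.9998) = -72.9885°; ψ = atan2(1.0000,3.2680) = 17.0143°
θ_1 = β − ψ = -90.0028°
θ_3 = φ − θ_1 − θ_2 = -89.9971° (wrapped to (-180°,180°])

-90.003 150.000 -89.997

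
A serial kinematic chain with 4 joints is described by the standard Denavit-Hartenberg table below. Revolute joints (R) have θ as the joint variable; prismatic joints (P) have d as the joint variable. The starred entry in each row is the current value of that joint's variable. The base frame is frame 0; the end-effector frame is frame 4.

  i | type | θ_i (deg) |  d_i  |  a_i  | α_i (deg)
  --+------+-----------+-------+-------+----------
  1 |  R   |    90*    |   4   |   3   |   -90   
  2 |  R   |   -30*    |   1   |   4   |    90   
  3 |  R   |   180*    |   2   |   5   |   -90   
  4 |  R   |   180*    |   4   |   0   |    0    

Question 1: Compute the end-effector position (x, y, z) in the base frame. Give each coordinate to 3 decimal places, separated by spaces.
3.000 1.134 5.232

after link 1: o_1 = (0.0000, 3.0000, 4.0000)
after link 2: o_2 = (-1.0000, 6.4641, 6.0000)
after link 3: o_3 = (-1.0000, 1.1340, 5.2321)
after link 4: o_4 = (3.0000, 1.1340, 5.2321)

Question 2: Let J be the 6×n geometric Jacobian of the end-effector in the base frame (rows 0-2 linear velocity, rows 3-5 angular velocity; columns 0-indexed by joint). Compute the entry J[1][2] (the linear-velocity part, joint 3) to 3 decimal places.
3.464

axis z_2 = (-0.0000,-0.5000,0.8660); lever o_n−o_2 = (4.0000,-5.3301,-0.7679)
cross product → J_v[:, 2] = (5.0000,3.4641,2.0000)
J_ω[:, 2] = z_2
entry J[1][2] = 3.4641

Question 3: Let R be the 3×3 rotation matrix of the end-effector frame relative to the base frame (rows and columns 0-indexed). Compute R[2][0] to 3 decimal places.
End-effector x-axis (col 0 of R) = (0.0000,0.8660,0.5000)
R[2][0] = 0.5000

0.500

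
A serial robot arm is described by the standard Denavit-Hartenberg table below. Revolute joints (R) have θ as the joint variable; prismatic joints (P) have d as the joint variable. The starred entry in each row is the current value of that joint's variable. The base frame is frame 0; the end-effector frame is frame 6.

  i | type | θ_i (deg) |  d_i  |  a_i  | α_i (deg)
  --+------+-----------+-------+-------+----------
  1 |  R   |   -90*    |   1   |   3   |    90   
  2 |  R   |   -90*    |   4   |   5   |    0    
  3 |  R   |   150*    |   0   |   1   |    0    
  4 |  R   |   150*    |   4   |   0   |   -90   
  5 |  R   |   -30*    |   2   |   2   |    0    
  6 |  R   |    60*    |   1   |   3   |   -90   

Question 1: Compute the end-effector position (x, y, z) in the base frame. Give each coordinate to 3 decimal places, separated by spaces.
-7.500 -1.250 -7.897

after link 1: o_1 = (0.0000, -3.0000, 1.0000)
after link 2: o_2 = (-4.0000, -3.0000, -4.0000)
after link 3: o_3 = (-4.0000, -3.5000, -3.1340)
after link 4: o_4 = (-8.0000, -3.5000, -3.1340)
after link 5: o_5 = (-9.0000, -3.0000, -5.7321)
after link 6: o_6 = (-7.5000, -1.2500, -7.8971)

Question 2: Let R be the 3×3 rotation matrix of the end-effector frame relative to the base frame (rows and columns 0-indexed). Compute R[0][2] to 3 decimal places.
End-effector z-axis (col 2 of R) = (0.8660,-0.4330,0.2500)
R[0][2] = 0.8660

0.866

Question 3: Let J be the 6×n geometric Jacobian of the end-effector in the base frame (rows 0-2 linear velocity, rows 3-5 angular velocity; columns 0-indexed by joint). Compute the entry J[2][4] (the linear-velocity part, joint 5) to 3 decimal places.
0.250

axis z_4 = (-0.0000,-0.5000,-0.8660); lever o_n−o_4 = (0.5000,2.2500,-4.7631)
cross product → J_v[:, 4] = (4.3301,-0.4330,0.2500)
J_ω[:, 4] = z_4
entry J[2][4] = 0.2500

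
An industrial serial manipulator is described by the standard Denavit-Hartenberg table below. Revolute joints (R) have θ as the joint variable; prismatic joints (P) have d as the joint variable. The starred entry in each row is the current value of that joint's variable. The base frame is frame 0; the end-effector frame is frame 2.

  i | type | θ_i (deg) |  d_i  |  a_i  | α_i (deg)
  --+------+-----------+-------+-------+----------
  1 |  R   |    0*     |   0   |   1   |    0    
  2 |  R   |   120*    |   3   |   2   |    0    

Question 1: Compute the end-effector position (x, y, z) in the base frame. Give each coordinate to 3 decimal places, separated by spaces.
0.000 1.732 3.000

after link 1: o_1 = (1.0000, 0.0000, 0.0000)
after link 2: o_2 = (0.0000, 1.7321, 3.0000)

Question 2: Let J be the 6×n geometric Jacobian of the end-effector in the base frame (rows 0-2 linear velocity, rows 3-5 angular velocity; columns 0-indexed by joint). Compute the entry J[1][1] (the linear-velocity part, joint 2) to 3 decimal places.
-1.000

axis z_1 = (0.0000,0.0000,1.0000); lever o_n−o_1 = (-1.0000,1.7321,3.0000)
cross product → J_v[:, 1] = (-1.7321,-1.0000,0.0000)
J_ω[:, 1] = z_1
entry J[1][1] = -1.0000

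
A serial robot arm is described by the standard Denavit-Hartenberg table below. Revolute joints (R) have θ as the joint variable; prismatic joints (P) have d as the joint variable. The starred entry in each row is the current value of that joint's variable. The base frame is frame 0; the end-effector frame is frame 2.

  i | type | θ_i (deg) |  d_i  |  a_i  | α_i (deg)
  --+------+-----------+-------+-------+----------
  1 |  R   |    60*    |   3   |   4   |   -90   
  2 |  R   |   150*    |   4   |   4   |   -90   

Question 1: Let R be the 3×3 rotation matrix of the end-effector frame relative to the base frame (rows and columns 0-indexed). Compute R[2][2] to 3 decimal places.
End-effector z-axis (col 2 of R) = (-0.2500,-0.4330,0.8660)
R[2][2] = 0.8660

0.866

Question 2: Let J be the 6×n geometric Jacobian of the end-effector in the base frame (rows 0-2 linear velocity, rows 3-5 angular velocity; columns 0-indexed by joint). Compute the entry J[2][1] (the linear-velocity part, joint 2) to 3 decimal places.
3.464

axis z_1 = (-0.8660,0.5000,0.0000); lever o_n−o_1 = (-5.1962,-1.0000,-2.0000)
cross product → J_v[:, 1] = (-1.0000,-1.7321,3.4641)
J_ω[:, 1] = z_1
entry J[2][1] = 3.4641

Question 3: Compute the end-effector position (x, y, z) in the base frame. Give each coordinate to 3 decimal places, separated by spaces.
-3.196 2.464 1.000

after link 1: o_1 = (2.0000, 3.4641, 3.0000)
after link 2: o_2 = (-3.1962, 2.4641, 1.0000)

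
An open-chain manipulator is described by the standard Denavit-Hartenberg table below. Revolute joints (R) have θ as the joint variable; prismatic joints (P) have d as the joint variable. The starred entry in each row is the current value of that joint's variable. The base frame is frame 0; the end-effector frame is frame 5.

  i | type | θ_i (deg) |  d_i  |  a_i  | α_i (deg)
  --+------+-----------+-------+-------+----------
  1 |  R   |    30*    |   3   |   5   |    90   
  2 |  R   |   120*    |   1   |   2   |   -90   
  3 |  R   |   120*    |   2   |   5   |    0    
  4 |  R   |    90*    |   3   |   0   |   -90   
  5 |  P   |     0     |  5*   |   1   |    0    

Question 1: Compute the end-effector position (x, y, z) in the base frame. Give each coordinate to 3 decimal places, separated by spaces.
after link 1: o_1 = (4.3301, 2.5000, 3.0000)
after link 2: o_2 = (3.9641, 1.1340, 4.7321)
after link 3: o_3 = (1.3816, 4.6429, 1.5670)
after link 4: o_4 = (-0.8684, 3.3439, 0.0670)
after link 5: o_5 = (0.8391, -1.2476, 1.4821)

0.839 -1.248 1.482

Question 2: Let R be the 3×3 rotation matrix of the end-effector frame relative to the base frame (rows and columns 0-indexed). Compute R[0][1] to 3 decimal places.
0.750

End-effector y-axis (col 1 of R) = (0.7500,0.4330,0.5000)
R[0][1] = 0.7500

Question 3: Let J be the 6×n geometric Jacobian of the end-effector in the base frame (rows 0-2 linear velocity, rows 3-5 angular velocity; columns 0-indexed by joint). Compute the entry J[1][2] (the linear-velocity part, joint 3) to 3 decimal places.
axis z_2 = (-0.7500,-0.4330,-0.5000); lever o_n−o_2 = (-3.1250,-2.3816,-3.2500)
cross product → J_v[:, 2] = (0.2165,-0.8750,0.4330)
J_ω[:, 2] = z_2
entry J[1][2] = -0.8750

-0.875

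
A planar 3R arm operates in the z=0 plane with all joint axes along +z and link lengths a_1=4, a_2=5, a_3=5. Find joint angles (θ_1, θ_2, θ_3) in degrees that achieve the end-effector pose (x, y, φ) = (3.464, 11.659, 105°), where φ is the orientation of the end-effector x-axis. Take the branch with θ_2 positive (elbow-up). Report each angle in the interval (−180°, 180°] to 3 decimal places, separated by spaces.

29.994 45.009 29.996

wrist centre = target − a_3·(cos φ, sin φ) = (4.7581, 6.8294)
cos θ_2 = (69.2798−4²−5²)/(2·4·5) = 0.7070; θ_2 = 45.0091° (elbow-up)
β = atan2(6.8294,4.7581) = 55.1347°; ψ = atan2(3.5361,7.5350) = 25.1402°
θ_1 = β − ψ = 29.9944°
θ_3 = φ − θ_1 − θ_2 = 29.9965° (wrapped to (-180°,180°])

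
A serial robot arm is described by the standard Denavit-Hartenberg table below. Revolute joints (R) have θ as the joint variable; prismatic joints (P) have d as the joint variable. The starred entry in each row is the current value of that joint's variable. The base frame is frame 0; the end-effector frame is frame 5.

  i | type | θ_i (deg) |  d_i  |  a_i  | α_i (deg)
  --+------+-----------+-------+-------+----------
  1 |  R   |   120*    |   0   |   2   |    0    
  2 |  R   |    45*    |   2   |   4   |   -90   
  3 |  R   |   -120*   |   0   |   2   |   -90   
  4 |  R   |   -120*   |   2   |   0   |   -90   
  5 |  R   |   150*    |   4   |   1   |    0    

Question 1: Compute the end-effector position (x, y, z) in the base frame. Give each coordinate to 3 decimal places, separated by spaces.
-3.594 1.133 7.857

after link 1: o_1 = (-1.0000, 1.7321, 0.0000)
after link 2: o_2 = (-4.8637, 2.7673, 2.0000)
after link 3: o_3 = (-3.8978, 2.5085, 3.7321)
after link 4: o_4 = (-5.5708, 2.9568, 4.7321)
after link 5: o_5 = (-3.5939, 1.1330, 7.8571)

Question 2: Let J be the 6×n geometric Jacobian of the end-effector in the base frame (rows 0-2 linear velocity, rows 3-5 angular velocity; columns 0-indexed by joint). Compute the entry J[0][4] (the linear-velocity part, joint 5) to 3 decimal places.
axis z_4 = (0.2888,-0.5950,0.7500); lever o_n−o_4 = (1.9769,-1.8238,3.1250)
cross product → J_v[:, 4] = (-0.4916,0.5800,0.6495)
J_ω[:, 4] = z_4
entry J[0][4] = -0.4916

-0.492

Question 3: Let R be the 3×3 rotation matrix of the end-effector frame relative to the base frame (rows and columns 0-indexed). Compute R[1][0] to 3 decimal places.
0.556

End-effector x-axis (col 0 of R) = (0.8215,0.5563,0.1250)
R[1][0] = 0.5563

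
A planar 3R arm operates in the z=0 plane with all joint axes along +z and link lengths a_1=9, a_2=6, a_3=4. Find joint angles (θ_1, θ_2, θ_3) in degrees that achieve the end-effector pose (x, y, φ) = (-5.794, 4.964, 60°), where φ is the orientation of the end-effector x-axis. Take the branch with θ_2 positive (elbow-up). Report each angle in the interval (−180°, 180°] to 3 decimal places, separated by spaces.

wrist centre = target − a_3·(cos φ, sin φ) = (-7.7940, 1.4999)
cos θ_2 = (62.9961−9²−6²)/(2·9·6) = -0.5000; θ_2 = 120.0024° (elbow-up)
β = atan2(1.4999,-7.7940) = 169.1070°; ψ = atan2(5.1960,5.9998) = 40.8937°
θ_1 = β − ψ = 128.2133°
θ_3 = φ − θ_1 − θ_2 = 171.7843° (wrapped to (-180°,180°])

128.213 120.002 171.784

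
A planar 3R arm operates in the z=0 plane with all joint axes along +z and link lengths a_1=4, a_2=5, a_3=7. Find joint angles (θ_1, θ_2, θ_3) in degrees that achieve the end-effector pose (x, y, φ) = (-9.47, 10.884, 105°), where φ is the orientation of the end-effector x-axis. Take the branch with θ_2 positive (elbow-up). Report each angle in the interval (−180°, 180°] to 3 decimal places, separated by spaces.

wrist centre = target − a_3·(cos φ, sin φ) = (-7.6583, 4.1225)
cos θ_2 = (75.6442−4²−5²)/(2·4·5) = 0.8661; θ_2 = 29.9908° (elbow-up)
β = atan2(4.1225,-7.6583) = 151.7060°; ψ = atan2(2.4993,8.3305) = 16.7002°
θ_1 = β − ψ = 135.0058°
θ_3 = φ − θ_1 − θ_2 = -59.9966° (wrapped to (-180°,180°])

135.006 29.991 -59.997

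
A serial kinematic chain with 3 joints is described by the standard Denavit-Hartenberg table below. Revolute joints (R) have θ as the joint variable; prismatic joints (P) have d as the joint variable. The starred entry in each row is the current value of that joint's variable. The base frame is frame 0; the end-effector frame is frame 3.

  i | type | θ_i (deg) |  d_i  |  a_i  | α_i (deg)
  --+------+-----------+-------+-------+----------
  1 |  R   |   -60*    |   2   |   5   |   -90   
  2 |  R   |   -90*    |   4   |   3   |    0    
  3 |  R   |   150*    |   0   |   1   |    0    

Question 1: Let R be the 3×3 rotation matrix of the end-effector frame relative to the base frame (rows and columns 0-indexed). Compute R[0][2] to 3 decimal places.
End-effector z-axis (col 2 of R) = (0.8660,0.5000,0.0000)
R[0][2] = 0.8660

0.866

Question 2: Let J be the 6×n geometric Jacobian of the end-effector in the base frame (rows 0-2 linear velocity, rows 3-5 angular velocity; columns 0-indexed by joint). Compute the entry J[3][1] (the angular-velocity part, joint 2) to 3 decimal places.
0.866

axis z_1 = (0.8660,0.5000,0.0000); lever o_n−o_1 = (3.7141,1.5670,2.1340)
cross product → J_v[:, 1] = (1.0670,-1.8481,-0.5000)
J_ω[:, 1] = z_1
entry J[3][1] = 0.8660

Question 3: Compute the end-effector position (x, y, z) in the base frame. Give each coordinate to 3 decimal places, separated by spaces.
6.214 -2.763 4.134

after link 1: o_1 = (2.5000, -4.3301, 2.0000)
after link 2: o_2 = (5.9641, -2.3301, 5.0000)
after link 3: o_3 = (6.2141, -2.7631, 4.1340)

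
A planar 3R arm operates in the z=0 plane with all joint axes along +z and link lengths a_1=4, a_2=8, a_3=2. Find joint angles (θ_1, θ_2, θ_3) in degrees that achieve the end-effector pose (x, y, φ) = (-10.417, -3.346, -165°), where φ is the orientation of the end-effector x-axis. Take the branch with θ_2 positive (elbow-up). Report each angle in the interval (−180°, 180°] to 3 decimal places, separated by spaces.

134.998 90.002 -30.000

wrist centre = target − a_3·(cos φ, sin φ) = (-8.4851, -2.8284)
cos θ_2 = (79.9974−4²−8²)/(2·4·8) = -0.0000; θ_2 = 90.0024° (elbow-up)
β = atan2(-2.8284,-8.4851) = -161.5652°; ψ = atan2(8.0000,3.9997) = 63.4368°
θ_1 = β − ψ = -225.0020°
θ_3 = φ − θ_1 − θ_2 = -30.0003° (wrapped to (-180°,180°])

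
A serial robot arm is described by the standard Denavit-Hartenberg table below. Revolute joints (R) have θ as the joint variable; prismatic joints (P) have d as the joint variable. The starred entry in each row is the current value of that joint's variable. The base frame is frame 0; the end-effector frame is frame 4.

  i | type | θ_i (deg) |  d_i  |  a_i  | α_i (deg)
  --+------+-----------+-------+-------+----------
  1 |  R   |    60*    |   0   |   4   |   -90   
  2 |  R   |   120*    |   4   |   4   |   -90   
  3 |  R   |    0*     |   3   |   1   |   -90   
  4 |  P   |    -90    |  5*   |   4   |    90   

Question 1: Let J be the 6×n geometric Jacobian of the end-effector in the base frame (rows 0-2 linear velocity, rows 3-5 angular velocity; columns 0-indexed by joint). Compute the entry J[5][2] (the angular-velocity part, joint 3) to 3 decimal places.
axis z_2 = (-0.4330,-0.7500,0.5000); lever o_n−o_2 = (1.0490,-8.1830,2.6340)
cross product → J_v[:, 2] = (2.1160,1.6651,4.3301)
J_ω[:, 2] = z_2
entry J[5][2] = 0.5000

0.500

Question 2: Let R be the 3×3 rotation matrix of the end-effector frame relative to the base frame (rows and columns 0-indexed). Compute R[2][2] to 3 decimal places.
0.866

End-effector z-axis (col 2 of R) = (0.2500,0.4330,0.8660)
R[2][2] = 0.8660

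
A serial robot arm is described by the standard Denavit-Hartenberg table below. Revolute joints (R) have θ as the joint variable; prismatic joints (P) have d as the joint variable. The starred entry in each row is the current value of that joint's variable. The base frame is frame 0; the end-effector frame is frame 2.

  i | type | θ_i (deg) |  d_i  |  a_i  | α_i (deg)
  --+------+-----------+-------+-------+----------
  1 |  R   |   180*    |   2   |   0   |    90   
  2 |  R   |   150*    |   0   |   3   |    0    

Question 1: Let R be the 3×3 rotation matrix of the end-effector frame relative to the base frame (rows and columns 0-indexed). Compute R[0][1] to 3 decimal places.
End-effector y-axis (col 1 of R) = (0.5000,-0.0000,-0.8660)
R[0][1] = 0.5000

0.500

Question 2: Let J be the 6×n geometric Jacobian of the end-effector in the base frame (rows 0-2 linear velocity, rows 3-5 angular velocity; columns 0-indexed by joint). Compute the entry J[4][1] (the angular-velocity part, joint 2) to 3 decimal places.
axis z_1 = (0.0000,1.0000,0.0000); lever o_n−o_1 = (2.5981,-0.0000,1.5000)
cross product → J_v[:, 1] = (1.5000,-0.0000,-2.5981)
J_ω[:, 1] = z_1
entry J[4][1] = 1.0000

1.000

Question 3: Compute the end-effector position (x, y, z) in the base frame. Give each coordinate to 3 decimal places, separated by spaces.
2.598 -0.000 3.500

after link 1: o_1 = (0.0000, 0.0000, 2.0000)
after link 2: o_2 = (2.5981, -0.0000, 3.5000)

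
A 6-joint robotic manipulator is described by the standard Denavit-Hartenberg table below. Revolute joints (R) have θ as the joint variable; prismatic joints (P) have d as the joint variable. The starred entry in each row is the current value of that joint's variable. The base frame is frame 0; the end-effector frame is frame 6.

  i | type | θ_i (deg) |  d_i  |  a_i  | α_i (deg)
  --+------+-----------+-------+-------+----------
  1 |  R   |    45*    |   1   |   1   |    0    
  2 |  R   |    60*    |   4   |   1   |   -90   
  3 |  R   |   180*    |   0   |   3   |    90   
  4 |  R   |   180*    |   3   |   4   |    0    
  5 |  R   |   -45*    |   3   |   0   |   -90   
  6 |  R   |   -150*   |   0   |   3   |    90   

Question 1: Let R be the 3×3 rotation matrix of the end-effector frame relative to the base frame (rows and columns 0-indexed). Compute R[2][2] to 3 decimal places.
End-effector z-axis (col 2 of R) = (0.4330,-0.2500,0.8660)
R[2][2] = 0.8660

0.866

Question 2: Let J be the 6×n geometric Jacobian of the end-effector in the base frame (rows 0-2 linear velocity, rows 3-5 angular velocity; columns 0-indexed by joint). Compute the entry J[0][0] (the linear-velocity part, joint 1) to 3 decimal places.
axis z_0 = ẑ; lever o_n−o_0 = (2.4395,1.3399,-2.5000)
cross product → J_v[:, 0] = (-1.3399,2.4395,0.0000)
J_ω[:, 0] = z_0
entry J[0][0] = -1.3399

-1.340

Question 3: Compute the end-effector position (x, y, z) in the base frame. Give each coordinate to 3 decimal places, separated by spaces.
2.439 1.340 -2.500

after link 1: o_1 = (0.7071, 0.7071, 1.0000)
after link 2: o_2 = (0.4483, 1.6730, 5.0000)
after link 3: o_3 = (1.2247, -1.2247, 5.0000)
after link 4: o_4 = (0.1895, 2.6390, 2.0000)
after link 5: o_5 = (0.1895, 2.6390, -1.0000)
after link 6: o_6 = (2.4395, 1.3399, -2.5000)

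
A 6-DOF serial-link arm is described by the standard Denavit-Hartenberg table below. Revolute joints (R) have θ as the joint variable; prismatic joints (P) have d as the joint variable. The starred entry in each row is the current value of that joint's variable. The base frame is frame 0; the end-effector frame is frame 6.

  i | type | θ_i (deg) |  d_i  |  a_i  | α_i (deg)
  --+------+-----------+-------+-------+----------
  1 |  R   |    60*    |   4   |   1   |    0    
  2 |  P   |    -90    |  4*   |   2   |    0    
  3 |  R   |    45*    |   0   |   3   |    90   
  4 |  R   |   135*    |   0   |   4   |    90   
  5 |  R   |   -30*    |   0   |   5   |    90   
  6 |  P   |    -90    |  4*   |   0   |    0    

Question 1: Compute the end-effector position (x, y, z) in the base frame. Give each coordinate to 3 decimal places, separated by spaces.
-0.737 5.245 12.476

after link 1: o_1 = (0.5000, 0.8660, 4.0000)
after link 2: o_2 = (2.2321, -0.1340, 8.0000)
after link 3: o_3 = (5.1298, 0.6425, 8.0000)
after link 4: o_4 = (2.3978, -0.0896, 10.8284)
after link 5: o_5 = (-1.2068, 1.5328, 13.8903)
after link 6: o_6 = (-0.7374, 5.2449, 12.4761)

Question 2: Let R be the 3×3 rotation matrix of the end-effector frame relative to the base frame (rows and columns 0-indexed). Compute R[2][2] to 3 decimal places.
-0.354

End-effector z-axis (col 2 of R) = (0.1174,0.9280,-0.3536)
R[2][2] = -0.3536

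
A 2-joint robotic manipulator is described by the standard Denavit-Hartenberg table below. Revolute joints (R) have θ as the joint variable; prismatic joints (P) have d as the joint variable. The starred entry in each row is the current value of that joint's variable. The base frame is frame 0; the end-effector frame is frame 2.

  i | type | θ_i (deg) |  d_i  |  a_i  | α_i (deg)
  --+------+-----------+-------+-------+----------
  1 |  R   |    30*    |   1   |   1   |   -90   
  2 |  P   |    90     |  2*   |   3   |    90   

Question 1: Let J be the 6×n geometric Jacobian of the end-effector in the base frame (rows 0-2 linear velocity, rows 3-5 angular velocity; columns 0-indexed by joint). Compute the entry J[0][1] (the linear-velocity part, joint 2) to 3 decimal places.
-0.500

prismatic axis z_1 = (-0.5000,0.8660,0.0000)
J_v[:, 1] = z_1; J_ω[:, 1] = (0,0,0)
entry J[0][1] = -0.5000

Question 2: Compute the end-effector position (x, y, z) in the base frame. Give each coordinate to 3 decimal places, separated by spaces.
after link 1: o_1 = (0.8660, 0.5000, 1.0000)
after link 2: o_2 = (-0.1340, 2.2321, -2.0000)

-0.134 2.232 -2.000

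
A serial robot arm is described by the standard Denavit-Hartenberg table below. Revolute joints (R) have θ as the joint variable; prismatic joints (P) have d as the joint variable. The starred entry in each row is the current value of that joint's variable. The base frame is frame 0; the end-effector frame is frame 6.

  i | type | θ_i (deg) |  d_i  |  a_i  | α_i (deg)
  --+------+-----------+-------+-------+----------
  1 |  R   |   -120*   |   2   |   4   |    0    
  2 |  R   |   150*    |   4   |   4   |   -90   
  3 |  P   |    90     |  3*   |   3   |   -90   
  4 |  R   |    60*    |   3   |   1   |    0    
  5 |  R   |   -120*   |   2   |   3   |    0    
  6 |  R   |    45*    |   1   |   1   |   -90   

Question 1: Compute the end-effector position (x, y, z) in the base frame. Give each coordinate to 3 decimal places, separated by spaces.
after link 1: o_1 = (-2.0000, -3.4641, 2.0000)
after link 2: o_2 = (1.4641, -1.4641, 6.0000)
after link 3: o_3 = (-0.0359, 1.1340, 3.0000)
after link 4: o_4 = (-2.2010, -1.1160, 2.5000)
after link 5: o_5 = (-5.2321, 0.1340, 1.0000)
after link 6: o_6 = (-6.2275, -0.1419, 0.0341)

-6.227 -0.142 0.034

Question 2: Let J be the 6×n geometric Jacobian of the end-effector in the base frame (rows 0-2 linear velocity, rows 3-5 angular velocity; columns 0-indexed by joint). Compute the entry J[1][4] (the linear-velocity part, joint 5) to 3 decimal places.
-2.136

axis z_4 = (-0.8660,-0.5000,-0.0000); lever o_n−o_4 = (-4.0265,0.9741,-2.4659)
cross product → J_v[:, 4] = (1.2330,-2.1356,-2.8569)
J_ω[:, 4] = z_4
entry J[1][4] = -2.1356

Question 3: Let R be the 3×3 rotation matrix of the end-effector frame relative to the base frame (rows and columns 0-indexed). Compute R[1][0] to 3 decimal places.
End-effector x-axis (col 0 of R) = (-0.1294,0.2241,-0.9659)
R[1][0] = 0.2241

0.224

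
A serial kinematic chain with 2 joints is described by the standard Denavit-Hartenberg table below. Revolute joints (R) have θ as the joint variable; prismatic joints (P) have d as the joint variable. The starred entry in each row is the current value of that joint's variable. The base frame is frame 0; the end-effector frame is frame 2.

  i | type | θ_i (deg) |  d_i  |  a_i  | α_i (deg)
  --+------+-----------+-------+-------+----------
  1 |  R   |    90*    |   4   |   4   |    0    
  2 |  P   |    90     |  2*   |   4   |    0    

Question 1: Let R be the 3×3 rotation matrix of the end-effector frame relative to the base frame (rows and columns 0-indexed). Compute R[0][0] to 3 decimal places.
End-effector x-axis (col 0 of R) = (-1.0000,0.0000,0.0000)
R[0][0] = -1.0000

-1.000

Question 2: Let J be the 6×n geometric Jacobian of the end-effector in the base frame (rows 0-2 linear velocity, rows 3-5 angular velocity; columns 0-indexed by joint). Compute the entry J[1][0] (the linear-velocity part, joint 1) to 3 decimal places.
-4.000

axis z_0 = ẑ; lever o_n−o_0 = (-4.0000,4.0000,6.0000)
cross product → J_v[:, 0] = (-4.0000,-4.0000,0.0000)
J_ω[:, 0] = z_0
entry J[1][0] = -4.0000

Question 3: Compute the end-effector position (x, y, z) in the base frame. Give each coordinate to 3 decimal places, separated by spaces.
-4.000 4.000 6.000

after link 1: o_1 = (0.0000, 4.0000, 4.0000)
after link 2: o_2 = (-4.0000, 4.0000, 6.0000)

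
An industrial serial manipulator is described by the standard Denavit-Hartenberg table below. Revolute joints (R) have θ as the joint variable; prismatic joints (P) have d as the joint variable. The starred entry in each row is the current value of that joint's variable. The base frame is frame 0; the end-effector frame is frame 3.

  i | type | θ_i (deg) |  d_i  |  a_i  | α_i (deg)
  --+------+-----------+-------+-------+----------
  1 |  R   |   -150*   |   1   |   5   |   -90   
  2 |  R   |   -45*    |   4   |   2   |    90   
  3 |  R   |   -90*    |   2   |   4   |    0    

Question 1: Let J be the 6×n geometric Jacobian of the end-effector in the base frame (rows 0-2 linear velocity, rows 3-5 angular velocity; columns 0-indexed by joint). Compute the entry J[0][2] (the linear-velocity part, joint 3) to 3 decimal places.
-2.449

axis z_2 = (0.6124,0.3536,0.7071); lever o_n−o_2 = (-0.7753,4.1712,1.4142)
cross product → J_v[:, 2] = (-2.4495,-1.4142,2.8284)
J_ω[:, 2] = z_2
entry J[0][2] = -2.4495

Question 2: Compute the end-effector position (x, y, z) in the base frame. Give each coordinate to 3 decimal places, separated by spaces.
after link 1: o_1 = (-4.3301, -2.5000, 1.0000)
after link 2: o_2 = (-3.5549, -6.6712, 2.4142)
after link 3: o_3 = (-4.3301, -2.5000, 3.8284)

-4.330 -2.500 3.828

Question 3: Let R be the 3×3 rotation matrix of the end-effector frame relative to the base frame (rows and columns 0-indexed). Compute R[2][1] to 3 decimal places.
0.707

End-effector y-axis (col 1 of R) = (-0.6124,-0.3536,0.7071)
R[2][1] = 0.7071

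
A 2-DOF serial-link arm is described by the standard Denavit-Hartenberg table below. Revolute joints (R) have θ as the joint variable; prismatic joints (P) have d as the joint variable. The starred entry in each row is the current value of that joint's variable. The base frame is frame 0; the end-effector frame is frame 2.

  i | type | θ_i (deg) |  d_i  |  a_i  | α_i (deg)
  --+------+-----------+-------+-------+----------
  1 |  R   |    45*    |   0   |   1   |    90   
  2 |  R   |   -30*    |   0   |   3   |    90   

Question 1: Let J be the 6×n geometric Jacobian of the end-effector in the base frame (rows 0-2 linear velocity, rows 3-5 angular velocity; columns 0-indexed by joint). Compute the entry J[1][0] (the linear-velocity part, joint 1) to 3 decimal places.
2.544

axis z_0 = ẑ; lever o_n−o_0 = (2.5442,2.5442,-1.5000)
cross product → J_v[:, 0] = (-2.5442,2.5442,0.0000)
J_ω[:, 0] = z_0
entry J[1][0] = 2.5442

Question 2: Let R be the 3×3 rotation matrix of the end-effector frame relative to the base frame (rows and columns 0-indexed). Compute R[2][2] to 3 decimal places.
End-effector z-axis (col 2 of R) = (-0.3536,-0.3536,-0.8660)
R[2][2] = -0.8660

-0.866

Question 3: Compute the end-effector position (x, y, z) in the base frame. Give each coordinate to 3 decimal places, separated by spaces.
after link 1: o_1 = (0.7071, 0.7071, 0.0000)
after link 2: o_2 = (2.5442, 2.5442, -1.5000)

2.544 2.544 -1.500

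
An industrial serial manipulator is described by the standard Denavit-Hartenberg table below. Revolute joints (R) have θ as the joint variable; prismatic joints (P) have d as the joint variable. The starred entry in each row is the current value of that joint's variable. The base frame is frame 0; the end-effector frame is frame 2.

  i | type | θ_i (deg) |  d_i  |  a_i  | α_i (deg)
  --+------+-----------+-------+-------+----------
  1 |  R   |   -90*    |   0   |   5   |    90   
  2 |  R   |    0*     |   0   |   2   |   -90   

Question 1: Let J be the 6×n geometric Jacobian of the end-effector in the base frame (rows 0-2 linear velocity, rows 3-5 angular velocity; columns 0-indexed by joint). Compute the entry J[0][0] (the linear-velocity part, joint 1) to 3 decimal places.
7.000

axis z_0 = ẑ; lever o_n−o_0 = (0.0000,-7.0000,0.0000)
cross product → J_v[:, 0] = (7.0000,0.0000,-0.0000)
J_ω[:, 0] = z_0
entry J[0][0] = 7.0000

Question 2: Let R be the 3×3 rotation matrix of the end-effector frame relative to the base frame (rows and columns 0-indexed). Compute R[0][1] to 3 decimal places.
End-effector y-axis (col 1 of R) = (1.0000,0.0000,0.0000)
R[0][1] = 1.0000

1.000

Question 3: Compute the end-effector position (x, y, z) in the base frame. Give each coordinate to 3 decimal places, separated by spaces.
0.000 -7.000 0.000

after link 1: o_1 = (0.0000, -5.0000, 0.0000)
after link 2: o_2 = (0.0000, -7.0000, 0.0000)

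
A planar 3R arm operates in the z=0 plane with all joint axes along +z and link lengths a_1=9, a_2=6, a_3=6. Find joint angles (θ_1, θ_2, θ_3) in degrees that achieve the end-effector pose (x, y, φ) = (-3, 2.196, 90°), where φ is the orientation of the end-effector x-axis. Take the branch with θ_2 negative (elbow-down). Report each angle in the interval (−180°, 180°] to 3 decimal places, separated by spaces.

-89.998 -149.999 -30.003

wrist centre = target − a_3·(cos φ, sin φ) = (-3.0000, -3.8040)
cos θ_2 = (23.4704−9²−6²)/(2·9·6) = -0.8660; θ_2 = -149.9988° (elbow-down)
β = atan2(-3.8040,-3.0000) = -128.2608°; ψ = atan2(-3.0001,3.8039) = -38.2625°
θ_1 = β − ψ = -89.9983°
θ_3 = φ − θ_1 − θ_2 = -30.0029° (wrapped to (-180°,180°])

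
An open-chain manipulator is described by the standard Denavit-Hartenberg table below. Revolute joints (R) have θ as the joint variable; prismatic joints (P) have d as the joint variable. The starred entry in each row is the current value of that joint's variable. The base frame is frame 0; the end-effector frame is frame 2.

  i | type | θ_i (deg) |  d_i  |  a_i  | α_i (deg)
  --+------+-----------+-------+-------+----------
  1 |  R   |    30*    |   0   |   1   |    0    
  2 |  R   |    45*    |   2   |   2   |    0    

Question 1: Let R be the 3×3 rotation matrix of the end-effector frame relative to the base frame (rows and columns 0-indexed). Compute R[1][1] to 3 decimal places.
0.259

End-effector y-axis (col 1 of R) = (-0.9659,0.2588,0.0000)
R[1][1] = 0.2588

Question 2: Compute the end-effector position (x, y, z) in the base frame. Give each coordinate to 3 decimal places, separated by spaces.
1.384 2.432 2.000

after link 1: o_1 = (0.8660, 0.5000, 0.0000)
after link 2: o_2 = (1.3837, 2.4319, 2.0000)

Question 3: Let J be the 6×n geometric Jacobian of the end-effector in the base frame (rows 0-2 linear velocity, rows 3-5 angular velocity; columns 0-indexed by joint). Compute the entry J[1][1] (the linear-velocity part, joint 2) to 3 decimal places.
0.518

axis z_1 = (0.0000,0.0000,1.0000); lever o_n−o_1 = (0.5176,1.9319,2.0000)
cross product → J_v[:, 1] = (-1.9319,0.5176,0.0000)
J_ω[:, 1] = z_1
entry J[1][1] = 0.5176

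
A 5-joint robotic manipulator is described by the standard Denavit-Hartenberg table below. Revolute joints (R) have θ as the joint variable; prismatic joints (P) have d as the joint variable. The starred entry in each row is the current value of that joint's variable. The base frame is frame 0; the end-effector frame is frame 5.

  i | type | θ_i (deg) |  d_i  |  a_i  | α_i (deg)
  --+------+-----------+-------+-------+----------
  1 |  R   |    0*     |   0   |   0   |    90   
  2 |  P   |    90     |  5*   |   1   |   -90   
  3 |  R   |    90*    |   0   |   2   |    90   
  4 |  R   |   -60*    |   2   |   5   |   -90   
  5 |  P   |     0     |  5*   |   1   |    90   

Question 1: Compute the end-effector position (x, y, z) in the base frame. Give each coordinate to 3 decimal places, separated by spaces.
after link 1: o_1 = (0.0000, 0.0000, 0.0000)
after link 2: o_2 = (0.0000, -5.0000, 1.0000)
after link 3: o_3 = (-0.0000, -3.0000, 1.0000)
after link 4: o_4 = (4.3301, -0.5000, 3.0000)
after link 5: o_5 = (2.6962, 4.3301, 3.0000)

2.696 4.330 3.000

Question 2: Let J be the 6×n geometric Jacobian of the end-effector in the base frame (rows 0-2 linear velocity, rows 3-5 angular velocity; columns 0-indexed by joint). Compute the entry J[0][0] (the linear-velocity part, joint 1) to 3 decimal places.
axis z_0 = ẑ; lever o_n−o_0 = (2.6962,4.3301,3.0000)
cross product → J_v[:, 0] = (-4.3301,2.6962,0.0000)
J_ω[:, 0] = z_0
entry J[0][0] = -4.3301

-4.330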